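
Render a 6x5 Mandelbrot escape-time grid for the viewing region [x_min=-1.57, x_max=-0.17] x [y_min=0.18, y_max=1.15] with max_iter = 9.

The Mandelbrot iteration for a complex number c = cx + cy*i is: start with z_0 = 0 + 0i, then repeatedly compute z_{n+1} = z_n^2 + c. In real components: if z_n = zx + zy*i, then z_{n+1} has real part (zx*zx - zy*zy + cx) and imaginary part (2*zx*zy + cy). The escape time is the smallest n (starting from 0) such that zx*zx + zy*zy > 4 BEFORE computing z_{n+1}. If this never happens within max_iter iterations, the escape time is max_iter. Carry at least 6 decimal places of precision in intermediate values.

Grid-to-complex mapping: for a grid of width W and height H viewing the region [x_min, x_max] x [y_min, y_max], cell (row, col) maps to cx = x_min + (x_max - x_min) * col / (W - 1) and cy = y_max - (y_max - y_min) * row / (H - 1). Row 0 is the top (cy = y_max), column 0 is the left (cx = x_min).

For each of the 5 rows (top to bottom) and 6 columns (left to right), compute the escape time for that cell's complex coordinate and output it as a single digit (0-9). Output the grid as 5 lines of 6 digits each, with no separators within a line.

(row=0, col=0): c = -1.5700 + 1.1500i → escape time 2
(row=0, col=1): c = -1.2900 + 1.1500i → escape time 2
(row=0, col=2): c = -1.0100 + 1.1500i → escape time 3
(row=0, col=3): c = -0.7300 + 1.1500i → escape time 3
(row=0, col=4): c = -0.4500 + 1.1500i → escape time 3
(row=0, col=5): c = -0.1700 + 1.1500i → escape time 5
(row=1, col=0): c = -1.5700 + 0.9075i → escape time 3
(row=1, col=1): c = -1.2900 + 0.9075i → escape time 3
(row=1, col=2): c = -1.0100 + 0.9075i → escape time 3
(row=1, col=3): c = -0.7300 + 0.9075i → escape time 4
(row=1, col=4): c = -0.4500 + 0.9075i → escape time 5
(row=1, col=5): c = -0.1700 + 0.9075i → escape time 9
(row=2, col=0): c = -1.5700 + 0.6650i → escape time 3
(row=2, col=1): c = -1.2900 + 0.6650i → escape time 3
(row=2, col=2): c = -1.0100 + 0.6650i → escape time 4
(row=2, col=3): c = -0.7300 + 0.6650i → escape time 5
(row=2, col=4): c = -0.4500 + 0.6650i → escape time 9
(row=2, col=5): c = -0.1700 + 0.6650i → escape time 9
(row=3, col=0): c = -1.5700 + 0.4225i → escape time 3
(row=3, col=1): c = -1.2900 + 0.4225i → escape time 9
(row=3, col=2): c = -1.0100 + 0.4225i → escape time 6
(row=3, col=3): c = -0.7300 + 0.4225i → escape time 9
(row=3, col=4): c = -0.4500 + 0.4225i → escape time 9
(row=3, col=5): c = -0.1700 + 0.4225i → escape time 9
(row=4, col=0): c = -1.5700 + 0.1800i → escape time 5
(row=4, col=1): c = -1.2900 + 0.1800i → escape time 9
(row=4, col=2): c = -1.0100 + 0.1800i → escape time 9
(row=4, col=3): c = -0.7300 + 0.1800i → escape time 9
(row=4, col=4): c = -0.4500 + 0.1800i → escape time 9
(row=4, col=5): c = -0.1700 + 0.1800i → escape time 9

Answer: 223335
333459
334599
396999
599999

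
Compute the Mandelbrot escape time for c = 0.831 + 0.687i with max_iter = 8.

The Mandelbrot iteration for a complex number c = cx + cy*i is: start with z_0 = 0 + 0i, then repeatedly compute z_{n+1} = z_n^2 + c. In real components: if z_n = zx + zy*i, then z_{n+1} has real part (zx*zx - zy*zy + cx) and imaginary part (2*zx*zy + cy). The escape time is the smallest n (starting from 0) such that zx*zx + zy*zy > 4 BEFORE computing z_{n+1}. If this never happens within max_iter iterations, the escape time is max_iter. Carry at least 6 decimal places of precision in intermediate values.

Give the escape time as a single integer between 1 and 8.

z_0 = 0 + 0i, c = 0.8310 + 0.6870i
Iter 1: z = 0.8310 + 0.6870i, |z|^2 = 1.1625
Iter 2: z = 1.0496 + 1.8288i, |z|^2 = 4.4461
Escaped at iteration 2

Answer: 2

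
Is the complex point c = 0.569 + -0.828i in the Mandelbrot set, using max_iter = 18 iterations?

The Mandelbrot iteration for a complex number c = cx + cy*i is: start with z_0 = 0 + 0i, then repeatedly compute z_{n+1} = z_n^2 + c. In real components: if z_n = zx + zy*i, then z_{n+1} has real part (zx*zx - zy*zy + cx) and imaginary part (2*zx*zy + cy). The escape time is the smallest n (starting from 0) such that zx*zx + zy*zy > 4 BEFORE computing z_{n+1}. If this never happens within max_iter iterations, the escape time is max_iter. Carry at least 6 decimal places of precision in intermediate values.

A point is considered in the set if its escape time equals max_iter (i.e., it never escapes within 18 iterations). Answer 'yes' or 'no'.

Answer: no

Derivation:
z_0 = 0 + 0i, c = 0.5690 + -0.8280i
Iter 1: z = 0.5690 + -0.8280i, |z|^2 = 1.0093
Iter 2: z = 0.2072 + -1.7703i, |z|^2 = 3.1768
Iter 3: z = -2.5219 + -1.5615i, |z|^2 = 8.7984
Escaped at iteration 3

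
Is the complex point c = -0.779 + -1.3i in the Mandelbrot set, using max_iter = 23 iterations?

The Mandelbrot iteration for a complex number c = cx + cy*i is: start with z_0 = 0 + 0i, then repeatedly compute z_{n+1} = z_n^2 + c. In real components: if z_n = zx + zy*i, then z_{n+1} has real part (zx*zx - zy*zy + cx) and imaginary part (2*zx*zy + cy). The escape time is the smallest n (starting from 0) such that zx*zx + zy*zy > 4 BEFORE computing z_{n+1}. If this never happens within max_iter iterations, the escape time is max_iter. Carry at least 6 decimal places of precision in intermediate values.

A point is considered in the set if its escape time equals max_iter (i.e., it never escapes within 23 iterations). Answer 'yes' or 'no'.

z_0 = 0 + 0i, c = -0.7790 + -1.3000i
Iter 1: z = -0.7790 + -1.3000i, |z|^2 = 2.2968
Iter 2: z = -1.8622 + 0.7254i, |z|^2 = 3.9938
Iter 3: z = 2.1624 + -4.0016i, |z|^2 = 20.6891
Escaped at iteration 3

Answer: no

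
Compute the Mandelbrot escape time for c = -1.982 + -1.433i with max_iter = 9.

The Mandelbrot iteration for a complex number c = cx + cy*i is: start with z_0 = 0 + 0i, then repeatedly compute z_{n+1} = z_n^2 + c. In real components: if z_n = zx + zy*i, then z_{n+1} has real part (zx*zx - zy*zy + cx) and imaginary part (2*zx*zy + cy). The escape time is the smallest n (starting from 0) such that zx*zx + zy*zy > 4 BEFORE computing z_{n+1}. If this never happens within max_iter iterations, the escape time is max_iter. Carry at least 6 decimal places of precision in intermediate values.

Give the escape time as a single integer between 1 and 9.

Answer: 1

Derivation:
z_0 = 0 + 0i, c = -1.9820 + -1.4330i
Iter 1: z = -1.9820 + -1.4330i, |z|^2 = 5.9818
Escaped at iteration 1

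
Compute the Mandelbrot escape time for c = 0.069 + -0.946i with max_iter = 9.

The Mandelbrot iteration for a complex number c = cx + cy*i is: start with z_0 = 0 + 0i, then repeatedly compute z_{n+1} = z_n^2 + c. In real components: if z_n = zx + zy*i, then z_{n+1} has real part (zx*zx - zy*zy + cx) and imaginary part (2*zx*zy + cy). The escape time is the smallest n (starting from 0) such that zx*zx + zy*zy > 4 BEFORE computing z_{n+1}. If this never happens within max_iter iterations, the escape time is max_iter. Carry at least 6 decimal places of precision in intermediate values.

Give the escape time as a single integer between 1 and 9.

Answer: 5

Derivation:
z_0 = 0 + 0i, c = 0.0690 + -0.9460i
Iter 1: z = 0.0690 + -0.9460i, |z|^2 = 0.8997
Iter 2: z = -0.8212 + -1.0765i, |z|^2 = 1.8333
Iter 3: z = -0.4157 + 0.8220i, |z|^2 = 0.8485
Iter 4: z = -0.4340 + -1.6294i, |z|^2 = 2.8431
Iter 5: z = -2.3975 + 0.4681i, |z|^2 = 5.9673
Escaped at iteration 5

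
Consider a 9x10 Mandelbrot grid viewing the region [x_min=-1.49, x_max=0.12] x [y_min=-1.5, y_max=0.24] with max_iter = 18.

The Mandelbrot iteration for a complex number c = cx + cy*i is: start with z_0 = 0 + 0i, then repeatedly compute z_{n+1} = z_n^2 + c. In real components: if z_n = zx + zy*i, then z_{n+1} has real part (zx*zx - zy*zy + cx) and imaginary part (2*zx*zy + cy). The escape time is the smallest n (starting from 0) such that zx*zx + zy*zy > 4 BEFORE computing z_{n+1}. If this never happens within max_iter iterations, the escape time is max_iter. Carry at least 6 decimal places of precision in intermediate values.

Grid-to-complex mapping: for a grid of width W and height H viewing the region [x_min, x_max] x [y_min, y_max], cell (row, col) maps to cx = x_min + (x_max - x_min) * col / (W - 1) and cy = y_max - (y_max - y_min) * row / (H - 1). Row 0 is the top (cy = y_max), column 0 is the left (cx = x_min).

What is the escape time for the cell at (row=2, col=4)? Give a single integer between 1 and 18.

Answer: 18

Derivation:
z_0 = 0 + 0i, c = -0.6850 + -0.1467i
Iter 1: z = -0.6850 + -0.1467i, |z|^2 = 0.4907
Iter 2: z = -0.2373 + 0.0543i, |z|^2 = 0.0592
Iter 3: z = -0.6316 + -0.1724i, |z|^2 = 0.4287
Iter 4: z = -0.3158 + 0.0711i, |z|^2 = 0.1048
Iter 5: z = -0.5904 + -0.1916i, |z|^2 = 0.3852
Iter 6: z = -0.3732 + 0.0796i, |z|^2 = 0.1456
Iter 7: z = -0.5521 + -0.2060i, |z|^2 = 0.3472
Iter 8: z = -0.4227 + 0.0808i, |z|^2 = 0.1852
Iter 9: z = -0.5129 + -0.2150i, |z|^2 = 0.3093
Iter 10: z = -0.4682 + 0.0739i, |z|^2 = 0.2247
Iter 11: z = -0.4713 + -0.2158i, |z|^2 = 0.2687
Iter 12: z = -0.5095 + 0.0568i, |z|^2 = 0.2628
Iter 13: z = -0.4286 + -0.2045i, |z|^2 = 0.2255
Iter 14: z = -0.5431 + 0.0286i, |z|^2 = 0.2958
Iter 15: z = -0.3909 + -0.1778i, |z|^2 = 0.1844
Iter 16: z = -0.5638 + -0.0077i, |z|^2 = 0.3180
Iter 17: z = -0.3672 + -0.1380i, |z|^2 = 0.1538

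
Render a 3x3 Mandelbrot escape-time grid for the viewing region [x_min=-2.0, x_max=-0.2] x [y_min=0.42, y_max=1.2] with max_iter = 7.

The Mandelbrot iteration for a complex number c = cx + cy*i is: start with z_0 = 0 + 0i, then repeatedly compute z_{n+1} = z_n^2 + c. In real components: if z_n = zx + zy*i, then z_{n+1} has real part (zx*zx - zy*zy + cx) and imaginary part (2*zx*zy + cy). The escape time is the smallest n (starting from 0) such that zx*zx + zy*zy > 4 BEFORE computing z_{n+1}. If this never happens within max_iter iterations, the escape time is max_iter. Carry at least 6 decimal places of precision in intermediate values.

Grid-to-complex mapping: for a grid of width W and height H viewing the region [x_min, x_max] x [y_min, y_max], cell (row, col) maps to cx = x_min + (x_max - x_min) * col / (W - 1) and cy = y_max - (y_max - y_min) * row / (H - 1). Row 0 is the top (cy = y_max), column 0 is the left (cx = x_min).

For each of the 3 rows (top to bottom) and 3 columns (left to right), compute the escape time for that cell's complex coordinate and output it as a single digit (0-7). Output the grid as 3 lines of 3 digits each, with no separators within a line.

Answer: 133
137
167

Derivation:
(row=0, col=0): c = -2.0000 + 1.2000i → escape time 1
(row=0, col=1): c = -1.1000 + 1.2000i → escape time 3
(row=0, col=2): c = -0.2000 + 1.2000i → escape time 3
(row=1, col=0): c = -2.0000 + 0.8100i → escape time 1
(row=1, col=1): c = -1.1000 + 0.8100i → escape time 3
(row=1, col=2): c = -0.2000 + 0.8100i → escape time 7
(row=2, col=0): c = -2.0000 + 0.4200i → escape time 1
(row=2, col=1): c = -1.1000 + 0.4200i → escape time 6
(row=2, col=2): c = -0.2000 + 0.4200i → escape time 7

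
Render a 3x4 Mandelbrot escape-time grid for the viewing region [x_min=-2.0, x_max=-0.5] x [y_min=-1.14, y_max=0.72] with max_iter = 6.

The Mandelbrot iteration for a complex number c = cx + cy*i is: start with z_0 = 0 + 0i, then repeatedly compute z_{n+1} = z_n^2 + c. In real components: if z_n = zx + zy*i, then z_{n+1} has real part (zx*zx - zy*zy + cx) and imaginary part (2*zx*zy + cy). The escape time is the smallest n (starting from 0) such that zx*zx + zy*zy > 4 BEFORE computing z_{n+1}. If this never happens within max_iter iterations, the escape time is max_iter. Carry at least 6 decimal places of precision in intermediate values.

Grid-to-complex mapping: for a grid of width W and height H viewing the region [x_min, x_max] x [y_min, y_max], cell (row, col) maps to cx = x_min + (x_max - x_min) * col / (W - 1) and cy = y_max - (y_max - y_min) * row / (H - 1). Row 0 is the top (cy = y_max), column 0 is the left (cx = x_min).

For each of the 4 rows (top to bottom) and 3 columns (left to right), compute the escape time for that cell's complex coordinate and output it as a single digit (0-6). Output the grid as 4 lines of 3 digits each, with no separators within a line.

(row=0, col=0): c = -2.0000 + 0.7200i → escape time 1
(row=0, col=1): c = -1.2500 + 0.7200i → escape time 3
(row=0, col=2): c = -0.5000 + 0.7200i → escape time 6
(row=1, col=0): c = -2.0000 + 0.1000i → escape time 1
(row=1, col=1): c = -1.2500 + 0.1000i → escape time 6
(row=1, col=2): c = -0.5000 + 0.1000i → escape time 6
(row=2, col=0): c = -2.0000 + -0.5200i → escape time 1
(row=2, col=1): c = -1.2500 + -0.5200i → escape time 4
(row=2, col=2): c = -0.5000 + -0.5200i → escape time 6
(row=3, col=0): c = -2.0000 + -1.1400i → escape time 1
(row=3, col=1): c = -1.2500 + -1.1400i → escape time 3
(row=3, col=2): c = -0.5000 + -1.1400i → escape time 3

Answer: 136
166
146
133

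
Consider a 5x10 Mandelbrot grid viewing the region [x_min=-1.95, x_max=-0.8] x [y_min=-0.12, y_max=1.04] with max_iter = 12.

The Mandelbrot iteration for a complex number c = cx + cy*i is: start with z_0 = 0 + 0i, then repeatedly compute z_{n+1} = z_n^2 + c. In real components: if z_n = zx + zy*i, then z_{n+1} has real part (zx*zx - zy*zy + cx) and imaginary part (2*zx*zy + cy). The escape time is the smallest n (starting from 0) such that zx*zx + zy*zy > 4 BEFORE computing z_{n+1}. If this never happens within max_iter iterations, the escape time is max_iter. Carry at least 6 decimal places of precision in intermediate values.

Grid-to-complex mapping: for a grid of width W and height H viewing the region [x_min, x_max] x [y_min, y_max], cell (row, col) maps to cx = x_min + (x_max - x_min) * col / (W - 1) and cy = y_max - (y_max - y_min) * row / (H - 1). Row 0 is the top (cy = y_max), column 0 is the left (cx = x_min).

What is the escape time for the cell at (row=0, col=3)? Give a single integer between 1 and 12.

Answer: 3

Derivation:
z_0 = 0 + 0i, c = -1.0875 + 1.0400i
Iter 1: z = -1.0875 + 1.0400i, |z|^2 = 2.2643
Iter 2: z = -0.9864 + -1.2220i, |z|^2 = 2.4664
Iter 3: z = -1.6077 + 3.4509i, |z|^2 = 14.4932
Escaped at iteration 3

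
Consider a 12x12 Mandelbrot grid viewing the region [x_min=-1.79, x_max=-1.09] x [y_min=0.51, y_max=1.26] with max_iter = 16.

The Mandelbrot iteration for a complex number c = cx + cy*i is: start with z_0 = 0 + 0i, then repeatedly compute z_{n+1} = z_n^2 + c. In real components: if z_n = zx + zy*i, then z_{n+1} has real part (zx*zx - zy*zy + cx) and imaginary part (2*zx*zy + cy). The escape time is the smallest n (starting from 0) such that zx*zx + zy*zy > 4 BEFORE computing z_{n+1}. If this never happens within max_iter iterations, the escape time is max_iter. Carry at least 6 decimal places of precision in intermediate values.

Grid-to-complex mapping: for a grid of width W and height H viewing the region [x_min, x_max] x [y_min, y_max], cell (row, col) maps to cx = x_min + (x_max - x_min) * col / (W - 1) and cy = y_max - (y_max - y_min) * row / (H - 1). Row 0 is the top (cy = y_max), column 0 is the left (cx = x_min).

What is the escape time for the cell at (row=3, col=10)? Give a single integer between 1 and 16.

Answer: 3

Derivation:
z_0 = 0 + 0i, c = -1.1536 + 1.0555i
Iter 1: z = -1.1536 + 1.0555i, |z|^2 = 2.4449
Iter 2: z = -0.9367 + -1.3798i, |z|^2 = 2.7812
Iter 3: z = -2.1799 + 3.6404i, |z|^2 = 18.0047
Escaped at iteration 3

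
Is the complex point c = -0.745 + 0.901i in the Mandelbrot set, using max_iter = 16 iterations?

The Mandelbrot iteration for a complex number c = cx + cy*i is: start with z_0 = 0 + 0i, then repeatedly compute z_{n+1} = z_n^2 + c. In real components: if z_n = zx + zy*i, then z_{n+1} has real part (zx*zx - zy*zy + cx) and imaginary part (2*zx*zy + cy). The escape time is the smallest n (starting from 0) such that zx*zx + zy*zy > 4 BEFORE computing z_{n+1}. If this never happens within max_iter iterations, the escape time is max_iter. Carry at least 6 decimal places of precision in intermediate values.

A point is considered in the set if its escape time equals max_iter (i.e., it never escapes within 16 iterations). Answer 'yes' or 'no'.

Answer: no

Derivation:
z_0 = 0 + 0i, c = -0.7450 + 0.9010i
Iter 1: z = -0.7450 + 0.9010i, |z|^2 = 1.3668
Iter 2: z = -1.0018 + -0.4415i, |z|^2 = 1.1985
Iter 3: z = 0.0636 + 1.7855i, |z|^2 = 3.1922
Iter 4: z = -3.9291 + 1.1283i, |z|^2 = 16.7111
Escaped at iteration 4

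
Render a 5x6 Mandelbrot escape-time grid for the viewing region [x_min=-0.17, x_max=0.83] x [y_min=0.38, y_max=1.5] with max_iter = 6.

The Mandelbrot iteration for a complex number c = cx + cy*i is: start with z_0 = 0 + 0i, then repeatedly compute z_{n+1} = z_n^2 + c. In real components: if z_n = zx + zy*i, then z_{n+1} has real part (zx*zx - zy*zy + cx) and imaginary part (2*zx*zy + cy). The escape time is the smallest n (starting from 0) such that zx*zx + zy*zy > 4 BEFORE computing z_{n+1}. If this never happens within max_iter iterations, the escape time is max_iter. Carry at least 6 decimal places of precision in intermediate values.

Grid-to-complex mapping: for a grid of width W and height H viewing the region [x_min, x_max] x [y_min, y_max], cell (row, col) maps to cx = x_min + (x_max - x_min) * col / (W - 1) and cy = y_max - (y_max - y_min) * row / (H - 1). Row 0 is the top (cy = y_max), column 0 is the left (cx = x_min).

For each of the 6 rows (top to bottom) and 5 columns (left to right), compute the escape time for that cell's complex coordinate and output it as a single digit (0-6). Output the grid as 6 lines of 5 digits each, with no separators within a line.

Answer: 22222
32222
64322
66432
66633
66643

Derivation:
(row=0, col=0): c = -0.1700 + 1.5000i → escape time 2
(row=0, col=1): c = 0.0800 + 1.5000i → escape time 2
(row=0, col=2): c = 0.3300 + 1.5000i → escape time 2
(row=0, col=3): c = 0.5800 + 1.5000i → escape time 2
(row=0, col=4): c = 0.8300 + 1.5000i → escape time 2
(row=1, col=0): c = -0.1700 + 1.2760i → escape time 3
(row=1, col=1): c = 0.0800 + 1.2760i → escape time 2
(row=1, col=2): c = 0.3300 + 1.2760i → escape time 2
(row=1, col=3): c = 0.5800 + 1.2760i → escape time 2
(row=1, col=4): c = 0.8300 + 1.2760i → escape time 2
(row=2, col=0): c = -0.1700 + 1.0520i → escape time 6
(row=2, col=1): c = 0.0800 + 1.0520i → escape time 4
(row=2, col=2): c = 0.3300 + 1.0520i → escape time 3
(row=2, col=3): c = 0.5800 + 1.0520i → escape time 2
(row=2, col=4): c = 0.8300 + 1.0520i → escape time 2
(row=3, col=0): c = -0.1700 + 0.8280i → escape time 6
(row=3, col=1): c = 0.0800 + 0.8280i → escape time 6
(row=3, col=2): c = 0.3300 + 0.8280i → escape time 4
(row=3, col=3): c = 0.5800 + 0.8280i → escape time 3
(row=3, col=4): c = 0.8300 + 0.8280i → escape time 2
(row=4, col=0): c = -0.1700 + 0.6040i → escape time 6
(row=4, col=1): c = 0.0800 + 0.6040i → escape time 6
(row=4, col=2): c = 0.3300 + 0.6040i → escape time 6
(row=4, col=3): c = 0.5800 + 0.6040i → escape time 3
(row=4, col=4): c = 0.8300 + 0.6040i → escape time 3
(row=5, col=0): c = -0.1700 + 0.3800i → escape time 6
(row=5, col=1): c = 0.0800 + 0.3800i → escape time 6
(row=5, col=2): c = 0.3300 + 0.3800i → escape time 6
(row=5, col=3): c = 0.5800 + 0.3800i → escape time 4
(row=5, col=4): c = 0.8300 + 0.3800i → escape time 3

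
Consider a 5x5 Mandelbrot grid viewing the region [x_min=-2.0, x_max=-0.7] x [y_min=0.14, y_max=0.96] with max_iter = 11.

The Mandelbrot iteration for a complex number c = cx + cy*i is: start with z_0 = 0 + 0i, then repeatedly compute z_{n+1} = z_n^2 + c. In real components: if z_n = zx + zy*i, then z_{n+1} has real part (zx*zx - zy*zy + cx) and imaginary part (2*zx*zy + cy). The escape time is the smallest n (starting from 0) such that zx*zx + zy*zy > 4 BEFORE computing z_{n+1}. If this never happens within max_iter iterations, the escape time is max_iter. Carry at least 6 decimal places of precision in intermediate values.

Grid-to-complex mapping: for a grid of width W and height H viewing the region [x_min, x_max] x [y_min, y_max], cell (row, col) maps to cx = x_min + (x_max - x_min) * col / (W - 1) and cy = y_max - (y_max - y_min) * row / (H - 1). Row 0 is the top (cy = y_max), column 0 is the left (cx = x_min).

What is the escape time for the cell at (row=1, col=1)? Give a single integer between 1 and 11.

z_0 = 0 + 0i, c = -1.6750 + 0.7550i
Iter 1: z = -1.6750 + 0.7550i, |z|^2 = 3.3757
Iter 2: z = 0.5606 + -1.7743i, |z|^2 = 3.4622
Iter 3: z = -4.5087 + -1.2343i, |z|^2 = 21.8518
Escaped at iteration 3

Answer: 3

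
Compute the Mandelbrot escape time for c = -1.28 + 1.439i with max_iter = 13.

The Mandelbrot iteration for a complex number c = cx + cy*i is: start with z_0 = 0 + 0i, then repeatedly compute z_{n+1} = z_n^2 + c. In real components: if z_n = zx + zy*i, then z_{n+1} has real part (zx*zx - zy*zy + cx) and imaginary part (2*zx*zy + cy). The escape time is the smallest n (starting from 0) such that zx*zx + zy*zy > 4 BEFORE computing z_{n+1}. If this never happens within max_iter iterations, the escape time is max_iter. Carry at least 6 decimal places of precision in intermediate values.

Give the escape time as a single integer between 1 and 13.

z_0 = 0 + 0i, c = -1.2800 + 1.4390i
Iter 1: z = -1.2800 + 1.4390i, |z|^2 = 3.7091
Iter 2: z = -1.7123 + -2.2448i, |z|^2 = 7.9713
Escaped at iteration 2

Answer: 2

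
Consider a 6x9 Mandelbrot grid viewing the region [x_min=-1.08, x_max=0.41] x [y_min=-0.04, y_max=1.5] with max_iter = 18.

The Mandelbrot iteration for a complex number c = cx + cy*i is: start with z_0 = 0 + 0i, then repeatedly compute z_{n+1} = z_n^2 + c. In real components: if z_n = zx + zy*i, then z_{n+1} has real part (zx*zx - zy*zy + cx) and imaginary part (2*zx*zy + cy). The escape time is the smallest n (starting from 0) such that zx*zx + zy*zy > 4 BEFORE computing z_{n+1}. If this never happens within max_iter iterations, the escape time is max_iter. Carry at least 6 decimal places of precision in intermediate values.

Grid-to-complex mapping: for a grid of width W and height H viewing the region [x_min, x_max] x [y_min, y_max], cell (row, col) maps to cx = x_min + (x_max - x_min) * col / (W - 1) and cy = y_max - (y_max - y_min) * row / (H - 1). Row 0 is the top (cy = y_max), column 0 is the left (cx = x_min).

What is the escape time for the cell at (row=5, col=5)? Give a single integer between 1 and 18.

z_0 = 0 + 0i, c = 0.4100 + 0.5375i
Iter 1: z = 0.4100 + 0.5375i, |z|^2 = 0.4570
Iter 2: z = 0.2892 + 0.9782i, |z|^2 = 1.0406
Iter 3: z = -0.4633 + 1.1033i, |z|^2 = 1.4320
Iter 4: z = -0.5926 + -0.4849i, |z|^2 = 0.5863
Iter 5: z = 0.5260 + 1.1122i, |z|^2 = 1.5138
Iter 6: z = -0.5503 + 1.7076i, |z|^2 = 3.2189
Iter 7: z = -2.2032 + -1.3420i, |z|^2 = 6.6550
Escaped at iteration 7

Answer: 7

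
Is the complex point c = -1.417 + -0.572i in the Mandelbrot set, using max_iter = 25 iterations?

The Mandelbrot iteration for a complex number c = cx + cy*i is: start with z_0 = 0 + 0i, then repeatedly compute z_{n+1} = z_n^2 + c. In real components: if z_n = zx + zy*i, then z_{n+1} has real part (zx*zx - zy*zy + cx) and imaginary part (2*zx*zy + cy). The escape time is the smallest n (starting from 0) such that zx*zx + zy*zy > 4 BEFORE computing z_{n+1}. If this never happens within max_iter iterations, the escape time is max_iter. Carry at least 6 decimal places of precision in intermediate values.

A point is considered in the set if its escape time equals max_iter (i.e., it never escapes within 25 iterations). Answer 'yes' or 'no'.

Answer: no

Derivation:
z_0 = 0 + 0i, c = -1.4170 + -0.5720i
Iter 1: z = -1.4170 + -0.5720i, |z|^2 = 2.3351
Iter 2: z = 0.2637 + 1.0490i, |z|^2 = 1.1700
Iter 3: z = -2.4480 + -0.0187i, |z|^2 = 5.9929
Escaped at iteration 3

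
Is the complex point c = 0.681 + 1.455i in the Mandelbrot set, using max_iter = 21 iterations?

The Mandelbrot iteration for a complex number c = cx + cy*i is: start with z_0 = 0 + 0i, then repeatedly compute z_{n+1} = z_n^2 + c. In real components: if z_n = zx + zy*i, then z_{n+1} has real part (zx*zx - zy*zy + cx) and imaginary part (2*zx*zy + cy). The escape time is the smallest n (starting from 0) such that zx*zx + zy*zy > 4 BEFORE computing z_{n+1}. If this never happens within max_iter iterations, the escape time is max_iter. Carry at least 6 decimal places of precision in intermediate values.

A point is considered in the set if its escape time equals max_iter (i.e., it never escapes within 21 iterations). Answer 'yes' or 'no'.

Answer: no

Derivation:
z_0 = 0 + 0i, c = 0.6810 + 1.4550i
Iter 1: z = 0.6810 + 1.4550i, |z|^2 = 2.5808
Iter 2: z = -0.9723 + 3.4367i, |z|^2 = 12.7563
Escaped at iteration 2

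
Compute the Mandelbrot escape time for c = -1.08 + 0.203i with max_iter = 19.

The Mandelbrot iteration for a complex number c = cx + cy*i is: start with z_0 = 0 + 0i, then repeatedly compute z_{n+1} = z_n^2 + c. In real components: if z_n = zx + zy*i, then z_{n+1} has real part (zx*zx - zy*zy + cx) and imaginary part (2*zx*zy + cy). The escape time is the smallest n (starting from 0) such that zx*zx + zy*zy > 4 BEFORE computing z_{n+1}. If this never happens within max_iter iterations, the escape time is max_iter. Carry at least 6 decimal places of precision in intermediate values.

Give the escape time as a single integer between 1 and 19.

z_0 = 0 + 0i, c = -1.0800 + 0.2030i
Iter 1: z = -1.0800 + 0.2030i, |z|^2 = 1.2076
Iter 2: z = 0.0452 + -0.2355i, |z|^2 = 0.0575
Iter 3: z = -1.1334 + 0.1817i, |z|^2 = 1.3176
Iter 4: z = 0.1716 + -0.2089i, |z|^2 = 0.0731
Iter 5: z = -1.0942 + 0.1313i, |z|^2 = 1.2145
Iter 6: z = 0.1000 + -0.0843i, |z|^2 = 0.0171
Iter 7: z = -1.0771 + 0.1861i, |z|^2 = 1.1948
Iter 8: z = 0.0455 + -0.1980i, |z|^2 = 0.0413
Iter 9: z = -1.1171 + 0.1850i, |z|^2 = 1.2822
Iter 10: z = 0.1337 + -0.2103i, |z|^2 = 0.0621
Iter 11: z = -1.1063 + 0.1468i, |z|^2 = 1.2455
Iter 12: z = 0.1224 + -0.1217i, |z|^2 = 0.0298
Iter 13: z = -1.0798 + 0.1732i, |z|^2 = 1.1960
Iter 14: z = 0.0560 + -0.1710i, |z|^2 = 0.0324
Iter 15: z = -1.1061 + 0.1838i, |z|^2 = 1.2573
Iter 16: z = 0.1097 + -0.2037i, |z|^2 = 0.0535
Iter 17: z = -1.1095 + 0.1583i, |z|^2 = 1.2560
Iter 18: z = 0.1258 + -0.1483i, |z|^2 = 0.0378

Answer: 19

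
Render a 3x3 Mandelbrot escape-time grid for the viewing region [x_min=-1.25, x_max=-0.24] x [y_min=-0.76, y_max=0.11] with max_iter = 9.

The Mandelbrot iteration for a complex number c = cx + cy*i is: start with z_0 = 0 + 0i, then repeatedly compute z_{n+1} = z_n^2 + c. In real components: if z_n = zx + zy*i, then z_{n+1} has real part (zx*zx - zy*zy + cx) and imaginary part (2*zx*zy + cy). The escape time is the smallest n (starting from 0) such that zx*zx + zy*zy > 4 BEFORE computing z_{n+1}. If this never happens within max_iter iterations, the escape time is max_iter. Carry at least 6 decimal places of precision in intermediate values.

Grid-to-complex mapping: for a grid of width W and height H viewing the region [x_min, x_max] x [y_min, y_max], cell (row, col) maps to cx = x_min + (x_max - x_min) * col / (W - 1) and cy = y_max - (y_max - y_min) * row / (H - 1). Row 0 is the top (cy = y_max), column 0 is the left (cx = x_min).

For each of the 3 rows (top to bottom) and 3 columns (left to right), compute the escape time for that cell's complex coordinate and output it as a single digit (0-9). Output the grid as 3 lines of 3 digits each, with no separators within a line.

Answer: 999
999
349

Derivation:
(row=0, col=0): c = -1.2500 + 0.1100i → escape time 9
(row=0, col=1): c = -0.7450 + 0.1100i → escape time 9
(row=0, col=2): c = -0.2400 + 0.1100i → escape time 9
(row=1, col=0): c = -1.2500 + -0.3250i → escape time 9
(row=1, col=1): c = -0.7450 + -0.3250i → escape time 9
(row=1, col=2): c = -0.2400 + -0.3250i → escape time 9
(row=2, col=0): c = -1.2500 + -0.7600i → escape time 3
(row=2, col=1): c = -0.7450 + -0.7600i → escape time 4
(row=2, col=2): c = -0.2400 + -0.7600i → escape time 9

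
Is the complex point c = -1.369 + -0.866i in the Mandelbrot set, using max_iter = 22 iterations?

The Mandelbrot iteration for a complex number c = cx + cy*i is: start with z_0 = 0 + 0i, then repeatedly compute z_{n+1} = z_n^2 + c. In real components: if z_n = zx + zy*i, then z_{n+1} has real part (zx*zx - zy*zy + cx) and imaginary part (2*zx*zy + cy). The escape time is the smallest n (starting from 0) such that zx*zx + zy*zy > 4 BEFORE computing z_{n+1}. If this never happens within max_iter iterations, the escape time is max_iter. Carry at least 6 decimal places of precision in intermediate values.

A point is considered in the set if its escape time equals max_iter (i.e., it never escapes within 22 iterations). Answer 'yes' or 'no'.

z_0 = 0 + 0i, c = -1.3690 + -0.8660i
Iter 1: z = -1.3690 + -0.8660i, |z|^2 = 2.6241
Iter 2: z = -0.2448 + 1.5051i, |z|^2 = 2.3253
Iter 3: z = -3.5744 + -1.6029i, |z|^2 = 15.3458
Escaped at iteration 3

Answer: no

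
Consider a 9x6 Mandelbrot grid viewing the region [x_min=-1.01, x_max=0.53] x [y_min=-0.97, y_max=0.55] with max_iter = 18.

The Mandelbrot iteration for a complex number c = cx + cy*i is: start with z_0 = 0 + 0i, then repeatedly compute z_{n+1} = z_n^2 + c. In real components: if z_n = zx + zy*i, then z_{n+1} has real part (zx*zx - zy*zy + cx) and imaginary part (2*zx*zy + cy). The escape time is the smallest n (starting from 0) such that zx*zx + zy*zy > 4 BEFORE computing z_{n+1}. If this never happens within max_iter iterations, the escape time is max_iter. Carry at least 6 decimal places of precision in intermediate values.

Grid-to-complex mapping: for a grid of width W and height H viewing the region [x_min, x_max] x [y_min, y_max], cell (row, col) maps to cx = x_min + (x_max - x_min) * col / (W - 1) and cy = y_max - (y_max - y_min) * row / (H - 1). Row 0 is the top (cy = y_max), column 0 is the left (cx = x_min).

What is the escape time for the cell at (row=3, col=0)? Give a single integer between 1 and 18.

Answer: 11

Derivation:
z_0 = 0 + 0i, c = -1.0100 + -0.3620i
Iter 1: z = -1.0100 + -0.3620i, |z|^2 = 1.1511
Iter 2: z = -0.1209 + 0.3692i, |z|^2 = 0.1510
Iter 3: z = -1.1317 + -0.4513i, |z|^2 = 1.4845
Iter 4: z = 0.0671 + 0.6595i, |z|^2 = 0.4395
Iter 5: z = -1.4405 + -0.2735i, |z|^2 = 2.1497
Iter 6: z = 0.9901 + 0.4260i, |z|^2 = 1.1618
Iter 7: z = -0.2111 + 0.4815i, |z|^2 = 0.2764
Iter 8: z = -1.1973 + -0.5653i, |z|^2 = 1.7531
Iter 9: z = 0.1039 + 0.9917i, |z|^2 = 0.9943
Iter 10: z = -1.9827 + -0.1559i, |z|^2 = 3.9553
Iter 11: z = 2.8967 + 0.2561i, |z|^2 = 8.4567
Escaped at iteration 11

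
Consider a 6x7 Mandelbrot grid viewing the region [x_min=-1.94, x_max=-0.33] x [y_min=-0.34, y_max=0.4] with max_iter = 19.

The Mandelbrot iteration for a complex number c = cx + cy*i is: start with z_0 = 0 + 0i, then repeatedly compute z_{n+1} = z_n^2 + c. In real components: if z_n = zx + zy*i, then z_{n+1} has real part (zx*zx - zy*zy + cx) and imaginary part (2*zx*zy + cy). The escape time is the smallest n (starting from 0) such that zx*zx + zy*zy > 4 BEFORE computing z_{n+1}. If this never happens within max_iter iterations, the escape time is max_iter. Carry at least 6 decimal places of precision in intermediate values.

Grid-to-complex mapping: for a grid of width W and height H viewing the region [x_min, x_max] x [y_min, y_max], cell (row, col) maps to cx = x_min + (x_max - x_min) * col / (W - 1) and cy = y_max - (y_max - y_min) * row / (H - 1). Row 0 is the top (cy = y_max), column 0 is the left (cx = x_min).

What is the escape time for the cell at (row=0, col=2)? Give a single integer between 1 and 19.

Answer: 7

Derivation:
z_0 = 0 + 0i, c = -1.2960 + 0.4000i
Iter 1: z = -1.2960 + 0.4000i, |z|^2 = 1.8396
Iter 2: z = 0.2236 + -0.6368i, |z|^2 = 0.4555
Iter 3: z = -1.6515 + 0.1152i, |z|^2 = 2.7408
Iter 4: z = 1.4182 + 0.0195i, |z|^2 = 2.0117
Iter 5: z = 0.7150 + 0.4553i, |z|^2 = 0.7184
Iter 6: z = -0.9921 + 1.0510i, |z|^2 = 2.0888
Iter 7: z = -1.4163 + -1.6854i, |z|^2 = 4.8464
Escaped at iteration 7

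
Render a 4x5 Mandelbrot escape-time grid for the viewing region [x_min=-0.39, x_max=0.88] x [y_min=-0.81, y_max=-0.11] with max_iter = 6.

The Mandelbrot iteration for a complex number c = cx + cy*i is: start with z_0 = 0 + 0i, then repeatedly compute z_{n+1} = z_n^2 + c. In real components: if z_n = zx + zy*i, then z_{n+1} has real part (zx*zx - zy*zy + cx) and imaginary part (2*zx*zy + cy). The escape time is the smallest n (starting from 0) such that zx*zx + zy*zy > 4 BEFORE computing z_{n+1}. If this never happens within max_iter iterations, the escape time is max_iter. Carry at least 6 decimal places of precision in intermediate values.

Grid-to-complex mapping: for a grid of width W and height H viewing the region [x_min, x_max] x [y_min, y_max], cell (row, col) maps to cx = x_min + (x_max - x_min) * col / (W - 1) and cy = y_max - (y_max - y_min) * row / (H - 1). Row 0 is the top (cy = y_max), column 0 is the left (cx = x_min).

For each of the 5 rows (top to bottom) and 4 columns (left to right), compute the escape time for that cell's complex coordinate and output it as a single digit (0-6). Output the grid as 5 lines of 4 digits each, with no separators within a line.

Answer: 6663
6663
6663
6652
6632

Derivation:
(row=0, col=0): c = -0.3900 + -0.1100i → escape time 6
(row=0, col=1): c = 0.0333 + -0.1100i → escape time 6
(row=0, col=2): c = 0.4567 + -0.1100i → escape time 6
(row=0, col=3): c = 0.8800 + -0.1100i → escape time 3
(row=1, col=0): c = -0.3900 + -0.2850i → escape time 6
(row=1, col=1): c = 0.0333 + -0.2850i → escape time 6
(row=1, col=2): c = 0.4567 + -0.2850i → escape time 6
(row=1, col=3): c = 0.8800 + -0.2850i → escape time 3
(row=2, col=0): c = -0.3900 + -0.4600i → escape time 6
(row=2, col=1): c = 0.0333 + -0.4600i → escape time 6
(row=2, col=2): c = 0.4567 + -0.4600i → escape time 6
(row=2, col=3): c = 0.8800 + -0.4600i → escape time 3
(row=3, col=0): c = -0.3900 + -0.6350i → escape time 6
(row=3, col=1): c = 0.0333 + -0.6350i → escape time 6
(row=3, col=2): c = 0.4567 + -0.6350i → escape time 5
(row=3, col=3): c = 0.8800 + -0.6350i → escape time 2
(row=4, col=0): c = -0.3900 + -0.8100i → escape time 6
(row=4, col=1): c = 0.0333 + -0.8100i → escape time 6
(row=4, col=2): c = 0.4567 + -0.8100i → escape time 3
(row=4, col=3): c = 0.8800 + -0.8100i → escape time 2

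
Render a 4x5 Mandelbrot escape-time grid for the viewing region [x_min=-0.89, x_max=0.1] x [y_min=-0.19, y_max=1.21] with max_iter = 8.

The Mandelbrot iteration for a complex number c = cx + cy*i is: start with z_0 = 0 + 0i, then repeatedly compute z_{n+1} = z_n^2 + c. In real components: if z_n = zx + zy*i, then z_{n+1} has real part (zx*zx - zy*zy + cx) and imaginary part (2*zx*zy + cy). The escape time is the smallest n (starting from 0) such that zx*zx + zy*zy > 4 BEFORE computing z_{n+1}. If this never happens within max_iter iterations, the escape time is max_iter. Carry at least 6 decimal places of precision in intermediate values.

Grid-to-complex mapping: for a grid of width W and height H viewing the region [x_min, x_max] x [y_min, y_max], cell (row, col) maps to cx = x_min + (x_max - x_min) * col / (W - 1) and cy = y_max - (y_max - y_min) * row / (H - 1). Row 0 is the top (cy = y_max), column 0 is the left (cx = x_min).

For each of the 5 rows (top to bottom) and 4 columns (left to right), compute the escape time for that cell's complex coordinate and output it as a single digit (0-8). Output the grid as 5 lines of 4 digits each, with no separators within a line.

Answer: 3333
3485
5888
8888
8888

Derivation:
(row=0, col=0): c = -0.8900 + 1.2100i → escape time 3
(row=0, col=1): c = -0.5600 + 1.2100i → escape time 3
(row=0, col=2): c = -0.2300 + 1.2100i → escape time 3
(row=0, col=3): c = 0.1000 + 1.2100i → escape time 3
(row=1, col=0): c = -0.8900 + 0.8600i → escape time 3
(row=1, col=1): c = -0.5600 + 0.8600i → escape time 4
(row=1, col=2): c = -0.2300 + 0.8600i → escape time 8
(row=1, col=3): c = 0.1000 + 0.8600i → escape time 5
(row=2, col=0): c = -0.8900 + 0.5100i → escape time 5
(row=2, col=1): c = -0.5600 + 0.5100i → escape time 8
(row=2, col=2): c = -0.2300 + 0.5100i → escape time 8
(row=2, col=3): c = 0.1000 + 0.5100i → escape time 8
(row=3, col=0): c = -0.8900 + 0.1600i → escape time 8
(row=3, col=1): c = -0.5600 + 0.1600i → escape time 8
(row=3, col=2): c = -0.2300 + 0.1600i → escape time 8
(row=3, col=3): c = 0.1000 + 0.1600i → escape time 8
(row=4, col=0): c = -0.8900 + -0.1900i → escape time 8
(row=4, col=1): c = -0.5600 + -0.1900i → escape time 8
(row=4, col=2): c = -0.2300 + -0.1900i → escape time 8
(row=4, col=3): c = 0.1000 + -0.1900i → escape time 8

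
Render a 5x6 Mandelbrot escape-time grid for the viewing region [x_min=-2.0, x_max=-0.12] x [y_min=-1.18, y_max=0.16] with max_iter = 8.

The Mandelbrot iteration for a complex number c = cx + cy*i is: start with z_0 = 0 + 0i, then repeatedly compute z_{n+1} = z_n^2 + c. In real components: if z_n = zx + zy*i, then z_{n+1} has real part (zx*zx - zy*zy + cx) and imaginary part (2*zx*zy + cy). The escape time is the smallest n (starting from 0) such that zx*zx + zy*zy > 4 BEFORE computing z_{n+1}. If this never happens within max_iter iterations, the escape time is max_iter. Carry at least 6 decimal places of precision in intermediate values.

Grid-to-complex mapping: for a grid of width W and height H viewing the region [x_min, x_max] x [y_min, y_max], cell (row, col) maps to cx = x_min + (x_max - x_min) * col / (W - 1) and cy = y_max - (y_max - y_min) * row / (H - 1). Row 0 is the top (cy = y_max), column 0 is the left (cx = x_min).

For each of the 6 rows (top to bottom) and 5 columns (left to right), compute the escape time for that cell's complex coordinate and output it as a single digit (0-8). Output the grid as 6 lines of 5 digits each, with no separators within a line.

Answer: 15888
16888
14888
13488
13348
12333

Derivation:
(row=0, col=0): c = -2.0000 + 0.1600i → escape time 1
(row=0, col=1): c = -1.5300 + 0.1600i → escape time 5
(row=0, col=2): c = -1.0600 + 0.1600i → escape time 8
(row=0, col=3): c = -0.5900 + 0.1600i → escape time 8
(row=0, col=4): c = -0.1200 + 0.1600i → escape time 8
(row=1, col=0): c = -2.0000 + -0.1080i → escape time 1
(row=1, col=1): c = -1.5300 + -0.1080i → escape time 6
(row=1, col=2): c = -1.0600 + -0.1080i → escape time 8
(row=1, col=3): c = -0.5900 + -0.1080i → escape time 8
(row=1, col=4): c = -0.1200 + -0.1080i → escape time 8
(row=2, col=0): c = -2.0000 + -0.3760i → escape time 1
(row=2, col=1): c = -1.5300 + -0.3760i → escape time 4
(row=2, col=2): c = -1.0600 + -0.3760i → escape time 8
(row=2, col=3): c = -0.5900 + -0.3760i → escape time 8
(row=2, col=4): c = -0.1200 + -0.3760i → escape time 8
(row=3, col=0): c = -2.0000 + -0.6440i → escape time 1
(row=3, col=1): c = -1.5300 + -0.6440i → escape time 3
(row=3, col=2): c = -1.0600 + -0.6440i → escape time 4
(row=3, col=3): c = -0.5900 + -0.6440i → escape time 8
(row=3, col=4): c = -0.1200 + -0.6440i → escape time 8
(row=4, col=0): c = -2.0000 + -0.9120i → escape time 1
(row=4, col=1): c = -1.5300 + -0.9120i → escape time 3
(row=4, col=2): c = -1.0600 + -0.9120i → escape time 3
(row=4, col=3): c = -0.5900 + -0.9120i → escape time 4
(row=4, col=4): c = -0.1200 + -0.9120i → escape time 8
(row=5, col=0): c = -2.0000 + -1.1800i → escape time 1
(row=5, col=1): c = -1.5300 + -1.1800i → escape time 2
(row=5, col=2): c = -1.0600 + -1.1800i → escape time 3
(row=5, col=3): c = -0.5900 + -1.1800i → escape time 3
(row=5, col=4): c = -0.1200 + -1.1800i → escape time 3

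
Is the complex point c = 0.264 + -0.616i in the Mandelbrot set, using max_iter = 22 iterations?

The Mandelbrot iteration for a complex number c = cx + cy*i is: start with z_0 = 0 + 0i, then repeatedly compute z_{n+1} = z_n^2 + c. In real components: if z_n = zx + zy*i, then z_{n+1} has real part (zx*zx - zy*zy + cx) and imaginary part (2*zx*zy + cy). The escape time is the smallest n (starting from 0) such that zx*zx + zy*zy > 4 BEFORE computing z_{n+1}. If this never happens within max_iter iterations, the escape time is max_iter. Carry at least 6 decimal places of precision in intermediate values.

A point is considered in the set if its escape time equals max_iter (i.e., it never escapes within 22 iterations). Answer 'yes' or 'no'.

Answer: no

Derivation:
z_0 = 0 + 0i, c = 0.2640 + -0.6160i
Iter 1: z = 0.2640 + -0.6160i, |z|^2 = 0.4492
Iter 2: z = -0.0458 + -0.9412i, |z|^2 = 0.8880
Iter 3: z = -0.6199 + -0.5299i, |z|^2 = 0.6650
Iter 4: z = 0.3675 + 0.0409i, |z|^2 = 0.1367
Iter 5: z = 0.3974 + -0.5860i, |z|^2 = 0.5013
Iter 6: z = 0.0785 + -1.0817i, |z|^2 = 1.1762
Iter 7: z = -0.8999 + -0.7859i, |z|^2 = 1.4274
Iter 8: z = 0.4561 + 0.7984i, |z|^2 = 0.8455
Iter 9: z = -0.1655 + 0.1123i, |z|^2 = 0.0400
Iter 10: z = 0.2788 + -0.6532i, |z|^2 = 0.5044
Iter 11: z = -0.0849 + -0.9802i, |z|^2 = 0.9680
Iter 12: z = -0.6895 + -0.4495i, |z|^2 = 0.6775
Iter 13: z = 0.5374 + 0.0039i, |z|^2 = 0.2888
Iter 14: z = 0.5528 + -0.6118i, |z|^2 = 0.6799
Iter 15: z = 0.1952 + -1.2924i, |z|^2 = 1.7085
Iter 16: z = -1.3682 + -1.1207i, |z|^2 = 3.1279
Iter 17: z = 0.8801 + 2.4506i, |z|^2 = 6.7802
Escaped at iteration 17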